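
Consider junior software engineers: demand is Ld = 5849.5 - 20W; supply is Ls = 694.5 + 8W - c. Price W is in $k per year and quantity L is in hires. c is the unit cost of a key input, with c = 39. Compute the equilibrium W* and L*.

With c = 39, supply is Ls = 655.5 + 8W.
The market clears where 5849.5 - 20W = 655.5 + 8W. Rearranging, 28W = 5194, hence W* = 185.5.
From the demand curve, L* = 5849.5 - 20(185.5) = 2139.5.

W* = 185.5, L* = 2139.5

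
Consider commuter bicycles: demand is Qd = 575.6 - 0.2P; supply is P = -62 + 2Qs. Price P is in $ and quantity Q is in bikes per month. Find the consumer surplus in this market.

Solving each curve for Q: Qs = 31 + 0.5P.
Set Qd = Qs: 575.6 - 0.2P = 31 + 0.5P, so 544.6 = 0.7P and P* = 778.
Then Q* = 575.6 - 0.2(778) = 420.
Demand choke price (Qd = 0): P = 575.6/0.2 = 2878. Consumer surplus = ½ × (2878 - 778) × 420 = 441000.

Consumer surplus = 441000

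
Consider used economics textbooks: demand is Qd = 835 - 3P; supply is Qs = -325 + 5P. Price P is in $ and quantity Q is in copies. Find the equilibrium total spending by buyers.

Total spending by buyers = 58000

Set Qd = Qs: 835 - 3P = -325 + 5P, so 1160 = 8P and P* = 145.
Plugging P* into demand: Q* = 835 - 3(145) = 400.
Total spending by buyers = P* × Q* = 145 × 400 = 58000.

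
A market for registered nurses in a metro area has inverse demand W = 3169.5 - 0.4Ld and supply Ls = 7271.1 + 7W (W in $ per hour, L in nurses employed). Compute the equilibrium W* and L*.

Inverting to quantity form: Ld = 7923.75 - 2.5W.
Equating demand and supply, 7923.75 - 2.5W = 7271.1 + 7W gives 9.5W = 652.65, so W* = 68.7.
Then L* = 7923.75 - 2.5(68.7) = 7752.

W* = 68.7, L* = 7752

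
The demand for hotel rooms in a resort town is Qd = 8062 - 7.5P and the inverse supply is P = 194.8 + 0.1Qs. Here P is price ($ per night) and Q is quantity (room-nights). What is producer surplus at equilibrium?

Producer surplus = 711399.2

Inverting to quantity form: Qs = -1948 + 10P.
Set Qd = Qs: 8062 - 7.5P = -1948 + 10P, so 10010 = 17.5P and P* = 572.
Then Q* = 8062 - 7.5(572) = 3772.
Supply choke price (Qs = 0): P = 194.8. Producer surplus = ½ × (572 - 194.8) × 3772 = 711399.2.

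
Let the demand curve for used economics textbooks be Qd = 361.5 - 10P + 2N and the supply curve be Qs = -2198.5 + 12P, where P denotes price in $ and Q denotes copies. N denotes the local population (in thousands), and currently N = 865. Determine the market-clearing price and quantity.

With N = 865, demand is Qd = 2091.5 - 10P.
Equating demand and supply, 2091.5 - 10P = -2198.5 + 12P gives 22P = 4290, so P* = 195.
Then Q* = 2091.5 - 10(195) = 141.5.

P* = 195, Q* = 141.5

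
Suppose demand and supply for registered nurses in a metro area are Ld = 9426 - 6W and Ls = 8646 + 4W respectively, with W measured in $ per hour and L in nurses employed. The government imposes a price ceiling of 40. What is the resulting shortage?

At W = 40: Ld = 9186 and Ls = 8806.
Shortage = Ld - Ls = 9186 - 8806 = 380.

Shortage = 380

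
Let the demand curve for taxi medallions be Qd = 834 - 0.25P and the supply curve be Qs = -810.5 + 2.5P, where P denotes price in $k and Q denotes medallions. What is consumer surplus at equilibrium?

Consumer surplus = 937080.5

The market clears where 834 - 0.25P = -810.5 + 2.5P. Rearranging, 2.75P = 1644.5, hence P* = 598.
Then Q* = 834 - 0.25(598) = 684.5.
Demand choke price (Qd = 0): P = 834/0.25 = 3336. Consumer surplus = ½ × (3336 - 598) × 684.5 = 937080.5.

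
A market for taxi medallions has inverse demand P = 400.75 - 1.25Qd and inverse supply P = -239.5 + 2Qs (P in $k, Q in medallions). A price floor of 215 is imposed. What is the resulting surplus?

Surplus = 78.65

Solving each curve for Q: Qd = 320.6 - 0.8P and Qs = 119.75 + 0.5P.
With P fixed at 215, quantity demanded is 148.6 and quantity supplied is 227.25.
Surplus = Qs - Qd = 227.25 - 148.6 = 78.65.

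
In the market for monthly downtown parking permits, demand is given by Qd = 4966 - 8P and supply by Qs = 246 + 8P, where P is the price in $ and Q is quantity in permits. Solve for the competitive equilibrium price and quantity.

P* = 295, Q* = 2606

At equilibrium Qd = Qs, so 4966 - 8P = 246 + 8P; collecting terms, 4720 = 16P and P* = 295.
From the demand curve, Q* = 4966 - 8(295) = 2606.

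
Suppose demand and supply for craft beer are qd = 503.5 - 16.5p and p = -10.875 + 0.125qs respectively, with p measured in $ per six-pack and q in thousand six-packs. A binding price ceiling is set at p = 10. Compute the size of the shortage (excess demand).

Shortage = 171.5

Rewriting in direct form: qs = 87 + 8p.
At p = 10: qd = 338.5 and qs = 167.
Shortage = qd - qs = 338.5 - 167 = 171.5.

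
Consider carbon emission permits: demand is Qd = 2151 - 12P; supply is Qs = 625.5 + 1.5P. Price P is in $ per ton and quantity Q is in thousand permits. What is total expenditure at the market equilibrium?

Total expenditure = 89835

At equilibrium Qd = Qs, so 2151 - 12P = 625.5 + 1.5P; collecting terms, 1525.5 = 13.5P and P* = 113.
Then Q* = 2151 - 12(113) = 795.
Total expenditure = P* × Q* = 113 × 795 = 89835.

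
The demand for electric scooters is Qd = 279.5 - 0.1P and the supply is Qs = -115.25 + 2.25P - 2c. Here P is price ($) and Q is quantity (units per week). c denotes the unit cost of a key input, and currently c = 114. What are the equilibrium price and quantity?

P* = 265, Q* = 253

With c = 114, supply is Qs = -343.25 + 2.25P.
The market clears where 279.5 - 0.1P = -343.25 + 2.25P. Rearranging, 2.35P = 622.75, hence P* = 265.
Then Q* = 279.5 - 0.1(265) = 253.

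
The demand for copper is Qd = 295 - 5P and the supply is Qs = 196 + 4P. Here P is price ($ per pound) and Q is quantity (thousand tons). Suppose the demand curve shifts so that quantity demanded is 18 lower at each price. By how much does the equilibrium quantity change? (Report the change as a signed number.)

At equilibrium Qd = Qs, so 295 - 5P = 196 + 4P; collecting terms, 99 = 9P and P* = 11.
From the demand curve, Q* = 295 - 5(11) = 240.
After the shift, demand is Qd = 277 - 5P.
Re-solving, 9P = 81 gives P = 9 and Q = 232.
ΔQ = 232 - 240 = -8.

ΔQ = -8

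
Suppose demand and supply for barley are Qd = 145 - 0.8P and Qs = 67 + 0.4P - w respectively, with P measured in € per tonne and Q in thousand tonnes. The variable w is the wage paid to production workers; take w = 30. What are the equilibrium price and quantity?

P* = 90, Q* = 73

With w = 30, supply is Qs = 37 + 0.4P.
The market clears where 145 - 0.8P = 37 + 0.4P. Rearranging, 1.2P = 108, hence P* = 90.
Substitute back: Q* = 145 - 0.8(90) = 73.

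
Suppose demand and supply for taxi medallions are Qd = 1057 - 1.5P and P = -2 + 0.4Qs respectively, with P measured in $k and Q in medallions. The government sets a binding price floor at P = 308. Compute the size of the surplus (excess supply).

Surplus = 180

In direct form, Qs = 5 + 2.5P.
Evaluating both curves at the floor price 308 gives Qd = 595, Qs = 775.
Surplus = Qs - Qd = 775 - 595 = 180.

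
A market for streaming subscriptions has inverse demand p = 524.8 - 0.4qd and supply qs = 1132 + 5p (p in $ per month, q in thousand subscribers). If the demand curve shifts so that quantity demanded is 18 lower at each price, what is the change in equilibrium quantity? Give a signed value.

Δq = -12

Inverting to quantity form: qd = 1312 - 2.5p.
Equating demand and supply, 1312 - 2.5p = 1132 + 5p gives 7.5p = 180, so p* = 24.
Then q* = 1312 - 2.5(24) = 1252.
After the shift, demand is qd = 1294 - 2.5p.
Re-solving, 7.5p = 162 gives p = 21.6 and q = 1240.
Δq = 1240 - 1252 = -12.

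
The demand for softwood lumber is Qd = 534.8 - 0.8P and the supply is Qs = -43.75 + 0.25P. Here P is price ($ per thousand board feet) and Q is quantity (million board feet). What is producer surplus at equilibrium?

Producer surplus = 17672

The market clears where 534.8 - 0.8P = -43.75 + 0.25P. Rearranging, 1.05P = 578.55, hence P* = 551.
Plugging P* into demand: Q* = 534.8 - 0.8(551) = 94.
Supply choke price (Qs = 0): P = 175. Producer surplus = ½ × (551 - 175) × 94 = 17672.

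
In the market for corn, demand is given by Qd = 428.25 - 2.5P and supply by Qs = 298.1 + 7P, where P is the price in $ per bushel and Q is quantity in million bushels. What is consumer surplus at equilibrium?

Set Qd = Qs: 428.25 - 2.5P = 298.1 + 7P, so 130.15 = 9.5P and P* = 13.7.
Plugging P* into demand: Q* = 428.25 - 2.5(13.7) = 394.
Demand choke price (Qd = 0): P = 428.25/2.5 = 171.3. Consumer surplus = ½ × (171.3 - 13.7) × 394 = 31047.2.

Consumer surplus = 31047.2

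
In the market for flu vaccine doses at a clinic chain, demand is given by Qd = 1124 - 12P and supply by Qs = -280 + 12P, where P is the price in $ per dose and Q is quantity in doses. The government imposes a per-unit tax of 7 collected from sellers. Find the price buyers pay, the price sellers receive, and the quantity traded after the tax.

With a tax of 7 on sellers, they supply based on the net price P_s = P_b - 7, so Qs = -364 + 12P_b.
Market clearing requires 1124 - 12P_b = -364 + 12P_b; hence 1488 = 24P_b and P_b = 62.
So P_s = 55 and the quantity traded is Q = 1124 - 12(62) = 380.

P_b = 62, P_s = 55, Q = 380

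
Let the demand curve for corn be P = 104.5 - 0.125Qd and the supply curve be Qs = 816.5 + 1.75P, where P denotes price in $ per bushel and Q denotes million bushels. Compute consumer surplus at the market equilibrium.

Consumer surplus = 42025

Solving each curve for Q: Qd = 836 - 8P.
At equilibrium Qd = Qs, so 836 - 8P = 816.5 + 1.75P; collecting terms, 19.5 = 9.75P and P* = 2.
Then Q* = 836 - 8(2) = 820.
Demand choke price (Qd = 0): P = 836/8 = 104.5. Consumer surplus = ½ × (104.5 - 2) × 820 = 42025.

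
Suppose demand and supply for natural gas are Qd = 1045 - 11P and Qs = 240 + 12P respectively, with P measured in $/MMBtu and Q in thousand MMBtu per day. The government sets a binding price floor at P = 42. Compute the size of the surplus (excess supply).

With P fixed at 42, quantity demanded is 583 and quantity supplied is 744.
Surplus = Qs - Qd = 744 - 583 = 161.

Surplus = 161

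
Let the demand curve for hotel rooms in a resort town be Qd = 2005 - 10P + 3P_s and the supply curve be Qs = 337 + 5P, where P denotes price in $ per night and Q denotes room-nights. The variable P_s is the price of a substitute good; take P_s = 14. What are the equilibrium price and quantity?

P* = 114, Q* = 907

With P_s = 14, demand is Qd = 2047 - 10P.
Set Qd = Qs: 2047 - 10P = 337 + 5P, so 1710 = 15P and P* = 114.
Plugging P* into demand: Q* = 2047 - 10(114) = 907.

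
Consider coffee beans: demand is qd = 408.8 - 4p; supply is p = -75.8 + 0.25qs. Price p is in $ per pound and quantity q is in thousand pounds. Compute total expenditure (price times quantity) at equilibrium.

Total expenditure = 4699.2

Rewriting in direct form: qs = 303.2 + 4p.
At equilibrium qd = qs, so 408.8 - 4p = 303.2 + 4p; collecting terms, 105.6 = 8p and p* = 13.2.
Plugging p* into demand: q* = 408.8 - 4(13.2) = 356.
Total expenditure = p* × q* = 13.2 × 356 = 4699.2.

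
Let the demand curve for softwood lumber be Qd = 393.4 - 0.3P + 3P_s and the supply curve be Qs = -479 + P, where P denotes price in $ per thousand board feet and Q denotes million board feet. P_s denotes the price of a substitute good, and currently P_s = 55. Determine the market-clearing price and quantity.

P* = 798, Q* = 319

With P_s = 55, demand is Qd = 558.4 - 0.3P.
Equating demand and supply, 558.4 - 0.3P = -479 + P gives 1.3P = 1037.4, so P* = 798.
Plugging P* into demand: Q* = 558.4 - 0.3(798) = 319.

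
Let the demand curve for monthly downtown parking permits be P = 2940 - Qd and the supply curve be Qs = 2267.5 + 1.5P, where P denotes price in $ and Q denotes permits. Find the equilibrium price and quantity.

P* = 269, Q* = 2671

Inverting to quantity form: Qd = 2940 - P.
Equating demand and supply, 2940 - P = 2267.5 + 1.5P gives 2.5P = 672.5, so P* = 269.
From the demand curve, Q* = 2940 - 269 = 2671.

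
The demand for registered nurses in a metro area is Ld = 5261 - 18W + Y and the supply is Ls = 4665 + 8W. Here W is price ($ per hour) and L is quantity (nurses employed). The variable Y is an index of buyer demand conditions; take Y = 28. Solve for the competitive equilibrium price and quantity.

W* = 24, L* = 4857

With Y = 28, demand is Ld = 5289 - 18W.
Equating demand and supply, 5289 - 18W = 4665 + 8W gives 26W = 624, so W* = 24.
From the demand curve, L* = 5289 - 18(24) = 4857.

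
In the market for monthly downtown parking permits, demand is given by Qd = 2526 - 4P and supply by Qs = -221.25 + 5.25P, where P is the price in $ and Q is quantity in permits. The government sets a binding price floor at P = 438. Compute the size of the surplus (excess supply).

At P = 438: Qd = 774 and Qs = 2078.25.
Surplus = Qs - Qd = 2078.25 - 774 = 1304.25.

Surplus = 1304.25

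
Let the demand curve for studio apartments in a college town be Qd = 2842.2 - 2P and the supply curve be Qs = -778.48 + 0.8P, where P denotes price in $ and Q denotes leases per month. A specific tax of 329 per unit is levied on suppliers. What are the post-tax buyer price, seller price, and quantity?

The tax drives a wedge P_b - P_s = 329. Substituting P_s = P_b - 329 into supply: Qs = -1041.68 + 0.8P_b.
Market clearing requires 2842.2 - 2P_b = -1041.68 + 0.8P_b; hence 3883.88 = 2.8P_b and P_b = 1387.1.
Then P_s = 1387.1 - 329 = 1058.1 and Q = 2842.2 - 2(1387.1) = 68.

P_b = 1387.1, P_s = 1058.1, Q = 68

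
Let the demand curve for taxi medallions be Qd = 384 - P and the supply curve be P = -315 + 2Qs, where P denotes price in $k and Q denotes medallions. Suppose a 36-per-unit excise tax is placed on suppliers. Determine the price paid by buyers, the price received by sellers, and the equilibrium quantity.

Inverting to quantity form: Qs = 157.5 + 0.5P.
The tax drives a wedge P_b - P_s = 36. Substituting P_s = P_b - 36 into supply: Qs = 139.5 + 0.5P_b.
Set Qd = Qs: 384 - P_b = 139.5 + 0.5P_b, so 244.5 = 1.5P_b and P_b = 163.
So P_s = 127 and the quantity traded is Q = 384 - 163 = 221.

P_b = 163, P_s = 127, Q = 221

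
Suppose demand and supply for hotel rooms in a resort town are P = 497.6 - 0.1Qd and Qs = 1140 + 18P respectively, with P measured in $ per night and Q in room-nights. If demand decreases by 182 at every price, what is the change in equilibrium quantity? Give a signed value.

Solving each curve for Q: Qd = 4976 - 10P.
The market clears where 4976 - 10P = 1140 + 18P. Rearranging, 28P = 3836, hence P* = 137.
Substitute back: Q* = 4976 - 10(137) = 3606.
After the shift, demand is Qd = 4794 - 10P.
New equilibrium: 3654 = 28P, so P = 130.5 and Q = 3489.
ΔQ = 3489 - 3606 = -117.

ΔQ = -117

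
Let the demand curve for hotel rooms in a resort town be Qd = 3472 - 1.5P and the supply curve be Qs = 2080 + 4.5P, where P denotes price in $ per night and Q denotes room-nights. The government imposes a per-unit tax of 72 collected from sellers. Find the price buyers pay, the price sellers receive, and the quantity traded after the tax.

P_b = 286, P_s = 214, Q = 3043

With a tax of 72 on sellers, they supply based on the net price P_s = P_b - 72, so Qs = 1756 + 4.5P_b.
Set Qd = Qs: 3472 - 1.5P_b = 1756 + 4.5P_b, so 1716 = 6P_b and P_b = 286.
Then P_s = 286 - 72 = 214 and Q = 3472 - 1.5(286) = 3043.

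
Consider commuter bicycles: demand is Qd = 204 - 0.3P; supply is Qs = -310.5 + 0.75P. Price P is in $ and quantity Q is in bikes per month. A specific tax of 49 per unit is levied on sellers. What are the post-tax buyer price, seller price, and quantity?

P_b = 525, P_s = 476, Q = 46.5

Sellers keep P_s = P_b - 49 per unit, so supply in terms of the buyer price is Qs = -347.25 + 0.75P_b.
Equate demand and the shifted supply: 204 - 0.3P_b = -347.25 + 0.75P_b, giving 1.05P_b = 551.25, so P_b = 525.
Then P_s = 525 - 49 = 476 and Q = 204 - 0.3(525) = 46.5.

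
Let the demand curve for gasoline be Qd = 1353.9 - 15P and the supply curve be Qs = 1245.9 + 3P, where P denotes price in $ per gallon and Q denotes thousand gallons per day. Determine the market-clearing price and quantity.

Equating demand and supply, 1353.9 - 15P = 1245.9 + 3P gives 18P = 108, so P* = 6.
From the demand curve, Q* = 1353.9 - 15(6) = 1263.9.

P* = 6, Q* = 1263.9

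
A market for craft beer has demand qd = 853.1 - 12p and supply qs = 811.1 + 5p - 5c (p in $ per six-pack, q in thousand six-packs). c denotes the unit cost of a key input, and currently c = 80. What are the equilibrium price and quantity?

p* = 26, q* = 541.1

With c = 80, supply is qs = 411.1 + 5p.
The market clears where 853.1 - 12p = 411.1 + 5p. Rearranging, 17p = 442, hence p* = 26.
Plugging p* into demand: q* = 853.1 - 12(26) = 541.1.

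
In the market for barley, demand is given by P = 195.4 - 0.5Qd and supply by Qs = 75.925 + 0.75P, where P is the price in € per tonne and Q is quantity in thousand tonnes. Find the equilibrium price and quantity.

In direct form, Qd = 390.8 - 2P.
Equating demand and supply, 390.8 - 2P = 75.925 + 0.75P gives 2.75P = 314.875, so P* = 114.5.
Substitute back: Q* = 390.8 - 2(114.5) = 161.8.

P* = 114.5, Q* = 161.8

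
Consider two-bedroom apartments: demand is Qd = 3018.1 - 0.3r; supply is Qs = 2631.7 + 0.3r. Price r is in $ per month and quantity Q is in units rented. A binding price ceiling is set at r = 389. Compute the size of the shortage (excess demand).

At r = 389: Qd = 2901.4 and Qs = 2748.4.
Shortage = Qd - Qs = 2901.4 - 2748.4 = 153.

Shortage = 153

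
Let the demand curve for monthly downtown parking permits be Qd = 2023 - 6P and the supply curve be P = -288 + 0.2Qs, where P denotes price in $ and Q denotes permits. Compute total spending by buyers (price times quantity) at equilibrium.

Total spending by buyers = 90365

Inverting to quantity form: Qs = 1440 + 5P.
At equilibrium Qd = Qs, so 2023 - 6P = 1440 + 5P; collecting terms, 583 = 11P and P* = 53.
Plugging P* into demand: Q* = 2023 - 6(53) = 1705.
Total spending by buyers = P* × Q* = 53 × 1705 = 90365.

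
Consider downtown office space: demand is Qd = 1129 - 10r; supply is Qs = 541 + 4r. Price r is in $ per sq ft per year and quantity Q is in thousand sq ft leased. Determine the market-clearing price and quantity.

Equating demand and supply, 1129 - 10r = 541 + 4r gives 14r = 588, so r* = 42.
Then Q* = 1129 - 10(42) = 709.

r* = 42, Q* = 709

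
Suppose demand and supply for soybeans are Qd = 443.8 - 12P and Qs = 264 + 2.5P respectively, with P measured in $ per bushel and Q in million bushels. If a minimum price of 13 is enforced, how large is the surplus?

At P = 13: Qd = 287.8 and Qs = 296.5.
Surplus = Qs - Qd = 296.5 - 287.8 = 8.7.

Surplus = 8.7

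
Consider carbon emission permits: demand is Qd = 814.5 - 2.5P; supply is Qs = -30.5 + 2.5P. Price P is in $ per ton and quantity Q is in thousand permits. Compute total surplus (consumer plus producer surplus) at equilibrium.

Set Qd = Qs: 814.5 - 2.5P = -30.5 + 2.5P, so 845 = 5P and P* = 169.
From the demand curve, Q* = 814.5 - 2.5(169) = 392.
Demand choke price = 325.8; supply choke price = 12.2. CS = ½(325.8 - 169)(392) = 30732.8; PS = ½(169 - 12.2)(392) = 30732.8. Total surplus = 61465.6.

Total surplus = 61465.6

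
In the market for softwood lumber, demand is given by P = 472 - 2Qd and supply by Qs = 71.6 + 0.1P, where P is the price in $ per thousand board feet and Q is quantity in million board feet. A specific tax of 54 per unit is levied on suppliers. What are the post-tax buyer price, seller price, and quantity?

Inverting to quantity form: Qd = 236 - 0.5P.
The tax drives a wedge P_b - P_s = 54. Substituting P_s = P_b - 54 into supply: Qs = 66.2 + 0.1P_b.
Market clearing requires 236 - 0.5P_b = 66.2 + 0.1P_b; hence 169.8 = 0.6P_b and P_b = 283.
Then P_s = 283 - 54 = 229 and Q = 236 - 0.5(283) = 94.5.

P_b = 283, P_s = 229, Q = 94.5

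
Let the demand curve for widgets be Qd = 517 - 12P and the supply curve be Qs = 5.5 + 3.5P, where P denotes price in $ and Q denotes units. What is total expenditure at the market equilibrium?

Set Qd = Qs: 517 - 12P = 5.5 + 3.5P, so 511.5 = 15.5P and P* = 33.
Plugging P* into demand: Q* = 517 - 12(33) = 121.
Total expenditure = P* × Q* = 33 × 121 = 3993.

Total expenditure = 3993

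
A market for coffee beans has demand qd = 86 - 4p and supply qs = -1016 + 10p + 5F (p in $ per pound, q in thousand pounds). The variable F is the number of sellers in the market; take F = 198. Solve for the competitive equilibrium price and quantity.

p* = 8, q* = 54

With F = 198, supply is qs = -26 + 10p.
At equilibrium qd = qs, so 86 - 4p = -26 + 10p; collecting terms, 112 = 14p and p* = 8.
Substitute back: q* = 86 - 4(8) = 54.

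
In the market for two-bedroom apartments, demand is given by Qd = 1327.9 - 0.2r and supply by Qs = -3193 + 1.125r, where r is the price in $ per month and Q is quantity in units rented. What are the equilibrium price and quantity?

Set Qd = Qs: 1327.9 - 0.2r = -3193 + 1.125r, so 4520.9 = 1.325r and r* = 3412.
Plugging r* into demand: Q* = 1327.9 - 0.2(3412) = 645.5.

r* = 3412, Q* = 645.5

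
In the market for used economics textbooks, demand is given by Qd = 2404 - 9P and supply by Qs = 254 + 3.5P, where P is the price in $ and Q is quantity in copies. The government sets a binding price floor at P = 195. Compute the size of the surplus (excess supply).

Surplus = 287.5

With P fixed at 195, quantity demanded is 649 and quantity supplied is 936.5.
Surplus = Qs - Qd = 936.5 - 649 = 287.5.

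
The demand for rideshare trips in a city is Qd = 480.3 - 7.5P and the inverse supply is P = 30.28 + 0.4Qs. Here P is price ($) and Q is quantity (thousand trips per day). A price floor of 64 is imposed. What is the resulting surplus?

Surplus = 84

Solving each curve for Q: Qs = -75.7 + 2.5P.
With P fixed at 64, quantity demanded is 0.3 and quantity supplied is 84.3.
Surplus = Qs - Qd = 84.3 - 0.3 = 84.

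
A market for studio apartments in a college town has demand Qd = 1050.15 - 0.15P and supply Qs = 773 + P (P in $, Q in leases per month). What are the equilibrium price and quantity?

P* = 241, Q* = 1014

Equating demand and supply, 1050.15 - 0.15P = 773 + P gives 1.15P = 277.15, so P* = 241.
Substitute back: Q* = 1050.15 - 0.15(241) = 1014.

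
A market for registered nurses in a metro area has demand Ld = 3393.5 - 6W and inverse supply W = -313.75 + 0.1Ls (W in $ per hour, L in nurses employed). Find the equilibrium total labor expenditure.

Total labor expenditure = 52760

Solving each curve for L: Ls = 3137.5 + 10W.
At equilibrium Ld = Ls, so 3393.5 - 6W = 3137.5 + 10W; collecting terms, 256 = 16W and W* = 16.
Then L* = 3393.5 - 6(16) = 3297.5.
Total labor expenditure = W* × L* = 16 × 3297.5 = 52760.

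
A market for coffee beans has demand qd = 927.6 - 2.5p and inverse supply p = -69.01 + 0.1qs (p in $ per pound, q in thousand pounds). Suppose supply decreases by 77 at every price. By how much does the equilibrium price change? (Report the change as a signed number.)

Δp = 6.16

Solving each curve for q: qs = 690.1 + 10p.
The market clears where 927.6 - 2.5p = 690.1 + 10p. Rearranging, 12.5p = 237.5, hence p* = 19.
Substitute back: q* = 927.6 - 2.5(19) = 880.1.
After the shift, supply is qs = 613.1 + 10p.
The new intersection has 314.5 = 12.5p, i.e. p = 25.16, q = 864.7.
Δp = 25.16 - 19 = 6.16.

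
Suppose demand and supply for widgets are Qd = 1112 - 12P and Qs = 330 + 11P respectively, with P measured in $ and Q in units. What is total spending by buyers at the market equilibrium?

Total spending by buyers = 23936

At equilibrium Qd = Qs, so 1112 - 12P = 330 + 11P; collecting terms, 782 = 23P and P* = 34.
Then Q* = 1112 - 12(34) = 704.
Total spending by buyers = P* × Q* = 34 × 704 = 23936.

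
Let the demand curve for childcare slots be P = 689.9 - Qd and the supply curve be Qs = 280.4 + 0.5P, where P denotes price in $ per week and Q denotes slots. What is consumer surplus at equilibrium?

Consumer surplus = 86902.805

In direct form, Qd = 689.9 - P.
Set Qd = Qs: 689.9 - P = 280.4 + 0.5P, so 409.5 = 1.5P and P* = 273.
From the demand curve, Q* = 689.9 - 273 = 416.9.
Demand choke price (Qd = 0): P = 689.9. Consumer surplus = ½ × (689.9 - 273) × 416.9 = 86902.805.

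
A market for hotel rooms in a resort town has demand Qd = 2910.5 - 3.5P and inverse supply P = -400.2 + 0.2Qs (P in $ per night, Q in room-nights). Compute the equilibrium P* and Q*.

P* = 107, Q* = 2536

Rewriting in direct form: Qs = 2001 + 5P.
Equating demand and supply, 2910.5 - 3.5P = 2001 + 5P gives 8.5P = 909.5, so P* = 107.
Then Q* = 2910.5 - 3.5(107) = 2536.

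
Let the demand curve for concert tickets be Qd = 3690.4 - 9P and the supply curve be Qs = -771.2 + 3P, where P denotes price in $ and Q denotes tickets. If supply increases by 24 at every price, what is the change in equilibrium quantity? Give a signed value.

Set Qd = Qs: 3690.4 - 9P = -771.2 + 3P, so 4461.6 = 12P and P* = 371.8.
From the demand curve, Q* = 3690.4 - 9(371.8) = 344.2.
After the shift, supply is Qs = -747.2 + 3P.
New equilibrium: 4437.6 = 12P, so P = 369.8 and Q = 362.2.
ΔQ = 362.2 - 344.2 = 18.

ΔQ = 18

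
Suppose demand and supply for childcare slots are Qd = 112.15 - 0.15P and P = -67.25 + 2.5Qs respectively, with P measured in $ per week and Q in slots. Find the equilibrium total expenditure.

Total expenditure = 13779.5

Inverting to quantity form: Qs = 26.9 + 0.4P.
Equating demand and supply, 112.15 - 0.15P = 26.9 + 0.4P gives 0.55P = 85.25, so P* = 155.
Substitute back: Q* = 112.15 - 0.15(155) = 88.9.
Total expenditure = P* × Q* = 155 × 88.9 = 13779.5.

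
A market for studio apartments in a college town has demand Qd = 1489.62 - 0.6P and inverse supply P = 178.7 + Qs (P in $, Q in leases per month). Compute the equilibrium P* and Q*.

Inverting to quantity form: Qs = -178.7 + P.
The market clears where 1489.62 - 0.6P = -178.7 + P. Rearranging, 1.6P = 1668.32, hence P* = 1042.7.
Plugging P* into demand: Q* = 1489.62 - 0.6(1042.7) = 864.

P* = 1042.7, Q* = 864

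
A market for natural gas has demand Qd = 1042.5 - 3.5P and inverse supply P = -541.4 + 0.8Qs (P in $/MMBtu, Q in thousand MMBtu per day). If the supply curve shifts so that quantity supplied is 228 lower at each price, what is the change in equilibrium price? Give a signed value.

Rewriting in direct form: Qs = 676.75 + 1.25P.
Set Qd = Qs: 1042.5 - 3.5P = 676.75 + 1.25P, so 365.75 = 4.75P and P* = 77.
From the demand curve, Q* = 1042.5 - 3.5(77) = 773.
After the shift, supply is Qs = 448.75 + 1.25P.
The new intersection has 593.75 = 4.75P, i.e. P = 125, Q = 605.
ΔP = 125 - 77 = 48.

ΔP = 48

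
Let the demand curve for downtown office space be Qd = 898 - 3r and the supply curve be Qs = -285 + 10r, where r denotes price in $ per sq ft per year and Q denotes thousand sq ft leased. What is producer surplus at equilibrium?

Equating demand and supply, 898 - 3r = -285 + 10r gives 13r = 1183, so r* = 91.
Then Q* = 898 - 3(91) = 625.
Supply choke price (Qs = 0): r = 28.5. Producer surplus = ½ × (91 - 28.5) × 625 = 19531.25.

Producer surplus = 19531.25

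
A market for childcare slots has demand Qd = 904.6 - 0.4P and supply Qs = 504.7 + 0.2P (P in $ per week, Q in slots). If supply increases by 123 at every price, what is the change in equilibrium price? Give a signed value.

ΔP = -205

Equating demand and supply, 904.6 - 0.4P = 504.7 + 0.2P gives 0.6P = 399.9, so P* = 666.5.
Plugging P* into demand: Q* = 904.6 - 0.4(666.5) = 638.
After the shift, supply is Qs = 627.7 + 0.2P.
Re-solving, 0.6P = 276.9 gives P = 461.5 and Q = 720.
ΔP = 461.5 - 666.5 = -205.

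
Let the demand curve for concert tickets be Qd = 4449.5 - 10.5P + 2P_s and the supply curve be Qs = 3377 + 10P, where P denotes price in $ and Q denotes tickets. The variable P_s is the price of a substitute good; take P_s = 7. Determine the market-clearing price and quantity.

P* = 53, Q* = 3907

With P_s = 7, demand is Qd = 4463.5 - 10.5P.
Equating demand and supply, 4463.5 - 10.5P = 3377 + 10P gives 20.5P = 1086.5, so P* = 53.
From the demand curve, Q* = 4463.5 - 10.5(53) = 3907.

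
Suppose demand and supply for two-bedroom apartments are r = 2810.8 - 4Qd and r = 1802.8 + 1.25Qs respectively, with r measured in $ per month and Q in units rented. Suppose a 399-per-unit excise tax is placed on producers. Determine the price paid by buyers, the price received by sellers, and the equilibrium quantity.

Inverting to quantity form: Qd = 702.7 - 0.25r and Qs = -1442.24 + 0.8r.
The tax drives a wedge r_b - r_s = 399. Substituting r_s = r_b - 399 into supply: Qs = -1761.44 + 0.8r_b.
Market clearing requires 702.7 - 0.25r_b = -1761.44 + 0.8r_b; hence 2464.14 = 1.05r_b and r_b = 2346.8.
Then r_s = 2346.8 - 399 = 1947.8 and Q = 702.7 - 0.25(2346.8) = 116.

r_b = 2346.8, r_s = 1947.8, Q = 116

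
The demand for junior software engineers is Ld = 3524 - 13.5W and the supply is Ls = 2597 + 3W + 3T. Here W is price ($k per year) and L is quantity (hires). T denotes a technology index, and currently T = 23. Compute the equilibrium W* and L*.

W* = 52, L* = 2822

With T = 23, supply is Ls = 2666 + 3W.
Set Ld = Ls: 3524 - 13.5W = 2666 + 3W, so 858 = 16.5W and W* = 52.
Then L* = 3524 - 13.5(52) = 2822.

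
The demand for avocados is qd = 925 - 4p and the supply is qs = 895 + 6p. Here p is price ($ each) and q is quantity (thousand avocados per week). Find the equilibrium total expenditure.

Total expenditure = 2739

Set qd = qs: 925 - 4p = 895 + 6p, so 30 = 10p and p* = 3.
Plugging p* into demand: q* = 925 - 4(3) = 913.
Total expenditure = p* × q* = 3 × 913 = 2739.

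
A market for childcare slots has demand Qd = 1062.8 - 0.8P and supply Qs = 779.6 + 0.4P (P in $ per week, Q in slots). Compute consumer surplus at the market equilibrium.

Consumer surplus = 477422.5

At equilibrium Qd = Qs, so 1062.8 - 0.8P = 779.6 + 0.4P; collecting terms, 283.2 = 1.2P and P* = 236.
Plugging P* into demand: Q* = 1062.8 - 0.8(236) = 874.
Demand choke price (Qd = 0): P = 1062.8/0.8 = 1328.5. Consumer surplus = ½ × (1328.5 - 236) × 874 = 477422.5.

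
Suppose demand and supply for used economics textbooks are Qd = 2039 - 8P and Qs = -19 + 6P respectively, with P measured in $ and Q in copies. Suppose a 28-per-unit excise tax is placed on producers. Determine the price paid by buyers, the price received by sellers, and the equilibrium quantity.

P_b = 159, P_s = 131, Q = 767

With a tax of 28 on producers, they supply based on the net price P_s = P_b - 28, so Qs = -187 + 6P_b.
Equate demand and the shifted supply: 2039 - 8P_b = -187 + 6P_b, giving 14P_b = 2226, so P_b = 159.
So P_s = 131 and the quantity traded is Q = 2039 - 8(159) = 767.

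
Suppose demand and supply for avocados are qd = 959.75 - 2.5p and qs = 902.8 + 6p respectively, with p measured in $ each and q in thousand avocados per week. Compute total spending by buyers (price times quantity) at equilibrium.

Total spending by buyers = 6318.1

Set qd = qs: 959.75 - 2.5p = 902.8 + 6p, so 56.95 = 8.5p and p* = 6.7.
Then q* = 959.75 - 2.5(6.7) = 943.
Total spending by buyers = p* × q* = 6.7 × 943 = 6318.1.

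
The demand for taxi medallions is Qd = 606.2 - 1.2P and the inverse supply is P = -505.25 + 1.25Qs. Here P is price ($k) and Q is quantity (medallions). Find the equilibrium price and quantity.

P* = 101, Q* = 485

Inverting to quantity form: Qs = 404.2 + 0.8P.
At equilibrium Qd = Qs, so 606.2 - 1.2P = 404.2 + 0.8P; collecting terms, 202 = 2P and P* = 101.
From the demand curve, Q* = 606.2 - 1.2(101) = 485.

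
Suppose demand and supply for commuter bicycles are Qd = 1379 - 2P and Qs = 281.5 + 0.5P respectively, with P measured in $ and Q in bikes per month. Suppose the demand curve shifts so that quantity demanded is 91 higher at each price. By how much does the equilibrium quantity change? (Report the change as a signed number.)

ΔQ = 18.2

At equilibrium Qd = Qs, so 1379 - 2P = 281.5 + 0.5P; collecting terms, 1097.5 = 2.5P and P* = 439.
Then Q* = 1379 - 2(439) = 501.
After the shift, demand is Qd = 1470 - 2P.
New equilibrium: 1188.5 = 2.5P, so P = 475.4 and Q = 519.2.
ΔQ = 519.2 - 501 = 18.2.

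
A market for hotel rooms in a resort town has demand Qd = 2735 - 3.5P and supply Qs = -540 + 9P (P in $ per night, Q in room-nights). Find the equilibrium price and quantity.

Equating demand and supply, 2735 - 3.5P = -540 + 9P gives 12.5P = 3275, so P* = 262.
Substitute back: Q* = 2735 - 3.5(262) = 1818.

P* = 262, Q* = 1818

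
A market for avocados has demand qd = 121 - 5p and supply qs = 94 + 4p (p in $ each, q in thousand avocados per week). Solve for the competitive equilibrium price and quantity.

p* = 3, q* = 106

At equilibrium qd = qs, so 121 - 5p = 94 + 4p; collecting terms, 27 = 9p and p* = 3.
Plugging p* into demand: q* = 121 - 5(3) = 106.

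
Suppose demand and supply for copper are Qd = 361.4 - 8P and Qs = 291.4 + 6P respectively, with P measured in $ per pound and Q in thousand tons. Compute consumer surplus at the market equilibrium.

Consumer surplus = 6456.1225

Equating demand and supply, 361.4 - 8P = 291.4 + 6P gives 14P = 70, so P* = 5.
From the demand curve, Q* = 361.4 - 8(5) = 321.4.
Demand choke price (Qd = 0): P = 361.4/8 = 45.175. Consumer surplus = ½ × (45.175 - 5) × 321.4 = 6456.1225.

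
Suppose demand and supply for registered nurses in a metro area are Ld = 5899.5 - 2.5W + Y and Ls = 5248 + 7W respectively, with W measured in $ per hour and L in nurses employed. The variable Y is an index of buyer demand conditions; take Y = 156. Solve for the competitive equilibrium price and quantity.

With Y = 156, demand is Ld = 6055.5 - 2.5W.
Set Ld = Ls: 6055.5 - 2.5W = 5248 + 7W, so 807.5 = 9.5W and W* = 85.
Then L* = 6055.5 - 2.5(85) = 5843.

W* = 85, L* = 5843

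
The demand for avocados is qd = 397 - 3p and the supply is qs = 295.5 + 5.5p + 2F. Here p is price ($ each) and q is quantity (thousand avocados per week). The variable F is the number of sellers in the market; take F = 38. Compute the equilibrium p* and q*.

p* = 3, q* = 388

With F = 38, supply is qs = 371.5 + 5.5p.
At equilibrium qd = qs, so 397 - 3p = 371.5 + 5.5p; collecting terms, 25.5 = 8.5p and p* = 3.
From the demand curve, q* = 397 - 3(3) = 388.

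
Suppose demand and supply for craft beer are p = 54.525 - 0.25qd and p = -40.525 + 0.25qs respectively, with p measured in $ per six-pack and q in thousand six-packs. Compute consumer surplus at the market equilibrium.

Consumer surplus = 4517.25125

Rewriting in direct form: qd = 218.1 - 4p and qs = 162.1 + 4p.
The market clears where 218.1 - 4p = 162.1 + 4p. Rearranging, 8p = 56, hence p* = 7.
Substitute back: q* = 218.1 - 4(7) = 190.1.
Demand choke price (qd = 0): p = 218.1/4 = 54.525. Consumer surplus = ½ × (54.525 - 7) × 190.1 = 4517.25125.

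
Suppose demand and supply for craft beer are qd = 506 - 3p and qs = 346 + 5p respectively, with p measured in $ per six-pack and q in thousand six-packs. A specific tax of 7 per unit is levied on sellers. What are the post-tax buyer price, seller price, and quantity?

The tax drives a wedge p_b - p_s = 7. Substituting p_s = p_b - 7 into supply: qs = 311 + 5p_b.
Equate demand and the shifted supply: 506 - 3p_b = 311 + 5p_b, giving 8p_b = 195, so p_b = 24.375.
So p_s = 17.375 and the quantity traded is q = 506 - 3(24.375) = 432.875.

p_b = 24.375, p_s = 17.375, q = 432.875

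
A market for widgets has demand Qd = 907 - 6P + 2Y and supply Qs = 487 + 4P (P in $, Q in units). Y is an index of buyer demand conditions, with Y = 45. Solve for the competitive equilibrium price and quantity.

P* = 51, Q* = 691

With Y = 45, demand is Qd = 997 - 6P.
At equilibrium Qd = Qs, so 997 - 6P = 487 + 4P; collecting terms, 510 = 10P and P* = 51.
Plugging P* into demand: Q* = 997 - 6(51) = 691.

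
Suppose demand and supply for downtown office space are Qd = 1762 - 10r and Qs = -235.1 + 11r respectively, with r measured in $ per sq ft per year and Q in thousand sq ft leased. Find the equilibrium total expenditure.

At equilibrium Qd = Qs, so 1762 - 10r = -235.1 + 11r; collecting terms, 1997.1 = 21r and r* = 95.1.
Then Q* = 1762 - 10(95.1) = 811.
Total expenditure = r* × Q* = 95.1 × 811 = 77126.1.

Total expenditure = 77126.1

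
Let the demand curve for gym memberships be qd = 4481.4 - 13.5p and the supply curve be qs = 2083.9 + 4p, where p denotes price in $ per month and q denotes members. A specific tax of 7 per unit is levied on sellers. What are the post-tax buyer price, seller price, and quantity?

p_b = 138.6, p_s = 131.6, q = 2610.3

With a tax of 7 on sellers, they supply based on the net price p_s = p_b - 7, so qs = 2055.9 + 4p_b.
Equate demand and the shifted supply: 4481.4 - 13.5p_b = 2055.9 + 4p_b, giving 17.5p_b = 2425.5, so p_b = 138.6.
So p_s = 131.6 and the quantity traded is q = 4481.4 - 13.5(138.6) = 2610.3.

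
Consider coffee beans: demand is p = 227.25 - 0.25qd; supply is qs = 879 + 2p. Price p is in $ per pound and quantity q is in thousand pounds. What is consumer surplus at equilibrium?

Consumer surplus = 98790.125

Inverting to quantity form: qd = 909 - 4p.
Set qd = qs: 909 - 4p = 879 + 2p, so 30 = 6p and p* = 5.
Substitute back: q* = 909 - 4(5) = 889.
Demand choke price (qd = 0): p = 909/4 = 227.25. Consumer surplus = ½ × (227.25 - 5) × 889 = 98790.125.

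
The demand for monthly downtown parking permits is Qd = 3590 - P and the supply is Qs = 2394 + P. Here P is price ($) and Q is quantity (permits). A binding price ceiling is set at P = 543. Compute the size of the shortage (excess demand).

Evaluating both curves at the ceiling price 543 gives Qd = 3047, Qs = 2937.
Shortage = Qd - Qs = 3047 - 2937 = 110.

Shortage = 110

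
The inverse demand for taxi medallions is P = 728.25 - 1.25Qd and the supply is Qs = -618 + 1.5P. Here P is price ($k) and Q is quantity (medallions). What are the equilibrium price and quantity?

Inverting to quantity form: Qd = 582.6 - 0.8P.
At equilibrium Qd = Qs, so 582.6 - 0.8P = -618 + 1.5P; collecting terms, 1200.6 = 2.3P and P* = 522.
Then Q* = 582.6 - 0.8(522) = 165.

P* = 522, Q* = 165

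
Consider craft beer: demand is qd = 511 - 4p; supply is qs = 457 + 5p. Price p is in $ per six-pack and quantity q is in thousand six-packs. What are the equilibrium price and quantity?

At equilibrium qd = qs, so 511 - 4p = 457 + 5p; collecting terms, 54 = 9p and p* = 6.
From the demand curve, q* = 511 - 4(6) = 487.

p* = 6, q* = 487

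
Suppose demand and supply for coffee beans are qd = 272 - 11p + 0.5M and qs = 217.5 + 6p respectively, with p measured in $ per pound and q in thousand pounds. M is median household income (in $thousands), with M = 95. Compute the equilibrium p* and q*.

With M = 95, demand is qd = 319.5 - 11p.
Equating demand and supply, 319.5 - 11p = 217.5 + 6p gives 17p = 102, so p* = 6.
Plugging p* into demand: q* = 319.5 - 11(6) = 253.5.

p* = 6, q* = 253.5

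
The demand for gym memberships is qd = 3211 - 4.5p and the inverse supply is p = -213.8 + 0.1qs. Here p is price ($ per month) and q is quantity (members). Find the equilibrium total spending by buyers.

Total spending by buyers = 212972

Solving each curve for q: qs = 2138 + 10p.
At equilibrium qd = qs, so 3211 - 4.5p = 2138 + 10p; collecting terms, 1073 = 14.5p and p* = 74.
From the demand curve, q* = 3211 - 4.5(74) = 2878.
Total spending by buyers = p* × q* = 74 × 2878 = 212972.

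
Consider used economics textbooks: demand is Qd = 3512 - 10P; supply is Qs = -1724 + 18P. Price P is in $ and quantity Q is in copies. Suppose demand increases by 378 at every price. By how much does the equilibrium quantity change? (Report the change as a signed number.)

Set Qd = Qs: 3512 - 10P = -1724 + 18P, so 5236 = 28P and P* = 187.
Then Q* = 3512 - 10(187) = 1642.
After the shift, demand is Qd = 3890 - 10P.
The new intersection has 5614 = 28P, i.e. P = 200.5, Q = 1885.
ΔQ = 1885 - 1642 = 243.

ΔQ = 243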